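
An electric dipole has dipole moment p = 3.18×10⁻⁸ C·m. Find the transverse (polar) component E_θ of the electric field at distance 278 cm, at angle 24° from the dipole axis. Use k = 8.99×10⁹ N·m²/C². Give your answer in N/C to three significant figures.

E_θ ≈ 5.41 N/C

For a dipole, E_θ = (kp sinθ)/r³.
kp/r³ = (8.99×10⁹)(3.18×10⁻⁸)/(2.78)³ = 13.31 N/C.
E_θ = 13.31·sin24° = 5.412 N/C.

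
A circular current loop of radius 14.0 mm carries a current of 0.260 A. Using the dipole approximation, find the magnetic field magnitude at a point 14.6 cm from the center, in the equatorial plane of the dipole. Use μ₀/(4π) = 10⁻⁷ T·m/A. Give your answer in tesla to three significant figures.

B ≈ 5.14×10⁻⁹ T

Magnetic moment m = IA = Iπa² = (0.260)·π·(0.0140)² = 1.601×10⁻⁴ A·m².
In the equatorial plane B = (μ₀/4π)·m/r³ (half the axial value).
B = (10⁻⁷)·(1.601×10⁻⁴) / (0.146)³ = 5.144×10⁻⁹ T.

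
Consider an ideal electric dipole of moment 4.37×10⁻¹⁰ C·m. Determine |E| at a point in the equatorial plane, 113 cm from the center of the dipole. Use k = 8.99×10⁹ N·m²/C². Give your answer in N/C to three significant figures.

In the equatorial plane E = kp/r³.
E = (8.99×10⁹)(4.37×10⁻¹⁰) / (1.13)³ = 2.723 N/C.

E ≈ 2.72 N/C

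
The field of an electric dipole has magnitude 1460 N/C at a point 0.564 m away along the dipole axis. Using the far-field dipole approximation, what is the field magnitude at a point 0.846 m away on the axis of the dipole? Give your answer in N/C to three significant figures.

Dipole fields scale as 1/r³ in the far field; the geometry is the same at both points.
E₂ = E₁ · (r₁/r₂)³ = 1460 · (0.564/0.846)³.
(r₁/r₂)³ = (0.6667)³ = 0.2963.
E₂ ≈ 432.6 N/C.

E ≈ 433 N/C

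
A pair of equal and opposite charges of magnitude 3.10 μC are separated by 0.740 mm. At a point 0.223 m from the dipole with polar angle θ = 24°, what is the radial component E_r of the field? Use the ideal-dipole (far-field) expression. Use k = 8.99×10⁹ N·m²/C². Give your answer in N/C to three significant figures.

E_r ≈ 3400 N/C

Dipole moment p = qd = (3.10×10⁻⁶ C)(7.40×10⁻⁴ m) = 2.294×10⁻⁹ C·m.
For a dipole, E_r = (2kp cosθ)/r³.
kp/r³ = (8.99×10⁹)(2.294×10⁻⁹)/(0.223)³ = 1860 N/C.
E_r = 2·1860·cos24° = 3398 N/C.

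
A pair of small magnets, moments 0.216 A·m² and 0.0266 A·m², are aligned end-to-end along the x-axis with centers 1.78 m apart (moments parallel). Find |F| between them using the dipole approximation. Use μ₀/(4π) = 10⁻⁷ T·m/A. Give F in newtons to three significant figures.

F ≈ 3.43×10⁻¹⁰ N

On-axis B of dipole 1: B = (μ₀/4π)·2m₁/r³. Force on dipole 2: F = m₂·dB/dr.
dB/dr = −(μ₀/4π)·6m₁/r⁴, so |F| = (μ₀/4π)·6m₁m₂/r⁴.
F = 6(10⁻⁷)(0.216)(0.0266)/(1.78)⁴ = 3.434×10⁻¹⁰ N.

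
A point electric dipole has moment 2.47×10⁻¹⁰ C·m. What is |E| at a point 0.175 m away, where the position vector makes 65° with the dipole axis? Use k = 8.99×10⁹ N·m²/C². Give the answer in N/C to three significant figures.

At angle θ the dipole field magnitude is E = (kp/r³)·√(1 + 3cos²θ).
kp/r³ = (8.99×10⁹)(2.47×10⁻¹⁰) / (0.175)³ = 414.3 N/C.
√(1 + 3cos²65°) = √(1 + 3·0.1786) = √1.5358 ≈ 1.2393.
E ≈ 414.3 × 1.239 = 513.5 N/C.

E ≈ 513 N/C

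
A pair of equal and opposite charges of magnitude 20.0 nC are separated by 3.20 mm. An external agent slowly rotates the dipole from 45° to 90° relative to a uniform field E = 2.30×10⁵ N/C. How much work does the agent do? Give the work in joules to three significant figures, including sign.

W ≈ 1.04×10⁻⁵ J

Dipole moment p = qd = (2.00×10⁻⁸ C)(0.00320 m) = 6.40×10⁻¹¹ C·m.
W_ext = ΔU = U(θ₂) − U(θ₁) = −pE cosθ₂ − (−pE cosθ₁) = pE(cosθ₁ − cosθ₂).
W = (6.40×10⁻¹¹)(2.30×10⁵)·(cos45° − cos90°) = (1.472×10⁻⁵)·(+0.7071) = 1.041×10⁻⁵ J.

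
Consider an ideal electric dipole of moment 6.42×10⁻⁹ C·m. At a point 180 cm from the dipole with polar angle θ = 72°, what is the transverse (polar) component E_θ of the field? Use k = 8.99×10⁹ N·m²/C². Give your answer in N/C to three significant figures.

E_θ ≈ 9.41 N/C

For a dipole, E_θ = (kp sinθ)/r³.
kp/r³ = (8.99×10⁹)(6.42×10⁻⁹)/(1.80)³ = 9.896 N/C.
E_θ = 9.896·sin72° = 9.412 N/C.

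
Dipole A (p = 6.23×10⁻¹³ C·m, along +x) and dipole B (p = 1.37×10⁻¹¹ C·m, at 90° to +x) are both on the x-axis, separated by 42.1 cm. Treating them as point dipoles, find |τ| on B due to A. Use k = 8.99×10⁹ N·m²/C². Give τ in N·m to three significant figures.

The second dipole sits on the axis of the first, so the field there is axial: E₁ = 2kp₁/r³ along +x.
E₁ = 2(8.99×10⁹)(6.23×10⁻¹³)/(0.421)³ = 0.1501 N/C.
Torque on the second dipole: τ = p₂ E₁ sinθ.
τ = (1.37×10⁻¹¹)(0.1501)·sin90° = 2.057×10⁻¹² N·m.

τ ≈ 2.06×10⁻¹² N·m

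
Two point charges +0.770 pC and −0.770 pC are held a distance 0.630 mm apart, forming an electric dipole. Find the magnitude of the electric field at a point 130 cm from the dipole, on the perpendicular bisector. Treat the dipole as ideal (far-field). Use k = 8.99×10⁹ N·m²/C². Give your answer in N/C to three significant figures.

Dipole moment p = qd = (7.70×10⁻¹³ C)(6.30×10⁻⁴ m) = 4.851×10⁻¹⁶ C·m.
In the equatorial plane E = kp/r³.
E = (8.99×10⁹)(4.851×10⁻¹⁶) / (1.30)³ = 1.985×10⁻⁶ N/C.

E ≈ 1.99×10⁻⁶ N/C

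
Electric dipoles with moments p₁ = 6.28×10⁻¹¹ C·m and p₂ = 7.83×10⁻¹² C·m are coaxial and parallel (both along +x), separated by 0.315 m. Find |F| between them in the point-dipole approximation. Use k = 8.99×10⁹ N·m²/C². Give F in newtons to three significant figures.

F ≈ 2.69×10⁻⁹ N

On-axis field of dipole 1 at distance r: E = 2kp₁/r³. Force on dipole 2 is F = p₂·dE/dr (gradient along axis).
dE/dr = −6kp₁/r⁴, so |F| = 6kp₁p₂/r⁴ (attractive for aligned moments).
F = 6(8.99×10⁹)(6.28×10⁻¹¹)(7.83×10⁻¹²)/(0.315)⁴ = 2.694×10⁻⁹ N.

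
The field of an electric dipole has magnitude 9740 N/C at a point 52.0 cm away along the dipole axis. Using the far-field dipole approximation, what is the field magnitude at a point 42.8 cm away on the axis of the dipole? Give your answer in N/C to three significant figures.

Dipole fields scale as 1/r³ in the far field; the geometry is the same at both points.
E₂ = E₁ · (r₁/r₂)³ = 9740 · (52.0/42.8)³.
(r₁/r₂)³ = (1.215)³ = 1.793.
E₂ ≈ 1.747×10⁴ N/C.

E ≈ 1.75×10⁴ N/C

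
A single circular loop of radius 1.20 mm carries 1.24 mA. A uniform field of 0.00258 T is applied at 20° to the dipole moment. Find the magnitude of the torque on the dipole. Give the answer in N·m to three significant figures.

Magnetic moment m = IA = Iπa² = (0.00124)·π·(0.00120)² = 5.61×10⁻⁹ A·m².
Torque on a magnetic dipole: τ = mB sinθ.
τ = (5.61×10⁻⁹)(0.00258)·sin20° = 4.950×10⁻¹² N·m.

τ ≈ 4.95×10⁻¹² N·m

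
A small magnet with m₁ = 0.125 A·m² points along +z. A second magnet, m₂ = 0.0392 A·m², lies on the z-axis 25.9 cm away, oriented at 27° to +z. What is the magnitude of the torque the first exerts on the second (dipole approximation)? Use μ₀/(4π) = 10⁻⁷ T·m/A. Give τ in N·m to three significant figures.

Dipole B is on the axis of dipole A, so B₁ there is axial: B₁ = (μ₀/4π)·2m₁/r³ along +z.
B₁ = 2(10⁻⁷)(0.125)/(0.259)³ = 1.439×10⁻⁶ T.
τ = m₂ B₁ sinθ.
τ = (0.0392)(1.439×10⁻⁶)·sin27° = 2.561×10⁻⁸ N·m.

τ ≈ 2.56×10⁻⁸ N·m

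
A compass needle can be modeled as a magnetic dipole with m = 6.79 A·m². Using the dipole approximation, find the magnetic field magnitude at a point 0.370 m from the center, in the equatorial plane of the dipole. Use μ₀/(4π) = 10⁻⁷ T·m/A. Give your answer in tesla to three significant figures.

B ≈ 1.34×10⁻⁵ T

In the equatorial plane B = (μ₀/4π)·m/r³ (half the axial value).
B = (10⁻⁷)·(6.79) / (0.370)³ = 1.340×10⁻⁵ T.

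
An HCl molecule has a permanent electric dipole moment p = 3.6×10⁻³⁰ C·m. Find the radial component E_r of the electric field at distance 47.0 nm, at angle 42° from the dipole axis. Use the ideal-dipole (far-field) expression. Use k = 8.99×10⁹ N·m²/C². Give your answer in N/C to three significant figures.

For a dipole, E_r = (2kp cosθ)/r³.
kp/r³ = (8.99×10⁹)(3.60×10⁻³⁰)/(4.70×10⁻⁸)³ = 311.7 N/C.
E_r = 2·311.7·cos42° = 463.3 N/C.

E_r ≈ 463 N/C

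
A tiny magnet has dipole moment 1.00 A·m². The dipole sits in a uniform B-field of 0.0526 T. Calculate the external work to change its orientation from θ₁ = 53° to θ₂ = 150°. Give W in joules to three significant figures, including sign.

W_ext = ΔU = −mB cosθ₂ + mB cosθ₁ = mB(cosθ₁ − cosθ₂).
W = (1.00)(0.0526)·(cos53° − cos150°) = (0.05260)·(+1.4678) = 0.07721 J.

W ≈ 0.0772 J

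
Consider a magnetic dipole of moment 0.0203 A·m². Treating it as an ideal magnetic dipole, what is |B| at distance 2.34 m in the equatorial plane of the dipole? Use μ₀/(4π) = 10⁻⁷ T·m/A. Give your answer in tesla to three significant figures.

B ≈ 1.58×10⁻¹⁰ T

In the equatorial plane B = (μ₀/4π)·m/r³ (half the axial value).
B = (10⁻⁷)·(0.0203) / (2.34)³ = 1.584×10⁻¹⁰ T.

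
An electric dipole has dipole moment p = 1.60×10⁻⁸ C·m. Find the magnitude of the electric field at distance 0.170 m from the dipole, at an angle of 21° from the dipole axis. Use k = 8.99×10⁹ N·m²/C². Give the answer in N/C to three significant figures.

At angle θ the dipole field magnitude is E = (kp/r³)·√(1 + 3cos²θ).
kp/r³ = (8.99×10⁹)(1.60×10⁻⁸) / (0.170)³ = 2.928×10⁴ N/C.
√(1 + 3cos²21°) = √(1 + 3·0.8716) = √3.6147 ≈ 1.9012.
E ≈ 2.928×10⁴ × 1.901 = 5.566×10⁴ N/C.

E ≈ 5.57×10⁴ N/C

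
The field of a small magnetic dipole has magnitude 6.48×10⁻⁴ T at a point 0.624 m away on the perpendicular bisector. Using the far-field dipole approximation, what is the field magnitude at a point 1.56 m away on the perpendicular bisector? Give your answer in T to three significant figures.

B ≈ 4.15×10⁻⁵ T

Dipole fields scale as 1/r³ in the far field; the geometry is the same at both points.
B₂ = B₁ · (r₁/r₂)³ = 6.48×10⁻⁴ · (0.624/1.56)³.
(r₁/r₂)³ = (0.4)³ = 0.064.
B₂ ≈ 4.147×10⁻⁵ T.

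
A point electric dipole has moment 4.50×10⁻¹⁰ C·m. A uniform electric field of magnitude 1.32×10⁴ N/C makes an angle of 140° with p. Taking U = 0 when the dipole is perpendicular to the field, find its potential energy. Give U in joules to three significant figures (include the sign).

U ≈ 4.55×10⁻⁶ J

U = −p·E = −pE cosθ.
U = −(4.50×10⁻¹⁰)(1.32×10⁴)·cos140° = 4.550×10⁻⁶ J.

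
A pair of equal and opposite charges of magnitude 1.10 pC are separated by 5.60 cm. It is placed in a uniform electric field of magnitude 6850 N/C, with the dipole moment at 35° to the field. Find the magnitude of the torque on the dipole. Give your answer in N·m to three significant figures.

Dipole moment p = qd = (1.10×10⁻¹² C)(0.0560 m) = 6.16×10⁻¹⁴ C·m.
Torque on an electric dipole: τ = pE sinθ.
τ = (6.16×10⁻¹⁴)(6850)·sin35° = 2.420×10⁻¹⁰ N·m.

τ ≈ 2.42×10⁻¹⁰ N·m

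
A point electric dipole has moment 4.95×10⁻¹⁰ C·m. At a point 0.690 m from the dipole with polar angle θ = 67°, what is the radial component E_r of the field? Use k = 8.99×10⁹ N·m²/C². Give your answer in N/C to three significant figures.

E_r ≈ 10.6 N/C

For a dipole, E_r = (2kp cosθ)/r³.
kp/r³ = (8.99×10⁹)(4.95×10⁻¹⁰)/(0.690)³ = 13.55 N/C.
E_r = 2·13.55·cos67° = 10.59 N/C.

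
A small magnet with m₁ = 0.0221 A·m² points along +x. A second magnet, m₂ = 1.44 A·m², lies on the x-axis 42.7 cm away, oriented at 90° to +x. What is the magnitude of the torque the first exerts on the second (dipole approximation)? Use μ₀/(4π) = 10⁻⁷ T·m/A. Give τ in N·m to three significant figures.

Dipole B is on the axis of dipole A, so B₁ there is axial: B₁ = (μ₀/4π)·2m₁/r³ along +x.
B₁ = 2(10⁻⁷)(0.0221)/(0.427)³ = 5.677×10⁻⁸ T.
τ = m₂ B₁ sinθ.
τ = (1.44)(5.677×10⁻⁸)·sin90° = 8.175×10⁻⁸ N·m.

τ ≈ 8.18×10⁻⁸ N·m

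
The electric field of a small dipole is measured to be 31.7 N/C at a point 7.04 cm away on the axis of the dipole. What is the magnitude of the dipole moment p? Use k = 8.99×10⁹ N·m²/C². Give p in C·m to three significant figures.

On axis E = 2kp/r³, so p = Er³/(2k).
p = (31.7)·(0.0704)³ / (2·8.99×10⁹) = 6.152×10⁻¹³ C·m.

p ≈ 6.15×10⁻¹³ C·m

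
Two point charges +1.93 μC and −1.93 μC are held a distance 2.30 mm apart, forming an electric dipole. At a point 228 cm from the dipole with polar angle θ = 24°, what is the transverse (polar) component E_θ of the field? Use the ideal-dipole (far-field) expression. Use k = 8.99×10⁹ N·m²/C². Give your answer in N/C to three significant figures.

Dipole moment p = qd = (1.93×10⁻⁶ C)(0.00230 m) = 4.439×10⁻⁹ C·m.
For a dipole, E_θ = (kp sinθ)/r³.
kp/r³ = (8.99×10⁹)(4.439×10⁻⁹)/(2.28)³ = 3.367 N/C.
E_θ = 3.367·sin24° = 1.369 N/C.

E_θ ≈ 1.37 N/C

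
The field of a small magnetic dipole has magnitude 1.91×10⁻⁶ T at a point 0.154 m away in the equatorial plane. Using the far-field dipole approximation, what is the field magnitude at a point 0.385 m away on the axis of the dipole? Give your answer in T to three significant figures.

Dipole fields scale as 1/r³ in the far field.
The axial field is twice the equatorial field at the same r, so the geometry factor is 2/1.
B₂ = B₁ · (2/1) · (r₁/r₂)³ = 1.91×10⁻⁶ · 2 · (0.154/0.385)³.
(r₁/r₂)³ = (0.4)³ = 0.064.
B₂ ≈ 2.445×10⁻⁷ T.

B ≈ 2.44×10⁻⁷ T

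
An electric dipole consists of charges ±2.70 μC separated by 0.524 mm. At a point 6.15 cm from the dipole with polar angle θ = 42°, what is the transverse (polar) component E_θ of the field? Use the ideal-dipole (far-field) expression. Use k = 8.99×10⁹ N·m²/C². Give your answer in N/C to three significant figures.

Dipole moment p = qd = (2.70×10⁻⁶ C)(5.24×10⁻⁴ m) = 1.415×10⁻⁹ C·m.
For a dipole, E_θ = (kp sinθ)/r³.
kp/r³ = (8.99×10⁹)(1.415×10⁻⁹)/(0.0615)³ = 5.469×10⁴ N/C.
E_θ = 5.469×10⁴·sin42° = 3.659×10⁴ N/C.

E_θ ≈ 3.66×10⁴ N/C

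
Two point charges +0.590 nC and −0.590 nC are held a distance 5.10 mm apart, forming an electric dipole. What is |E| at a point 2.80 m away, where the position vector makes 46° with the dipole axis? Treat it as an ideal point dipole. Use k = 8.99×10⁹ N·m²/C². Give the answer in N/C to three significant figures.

Dipole moment p = qd = (5.90×10⁻¹⁰ C)(0.00510 m) = 3.009×10⁻¹² C·m.
At angle θ the dipole field magnitude is E = (kp/r³)·√(1 + 3cos²θ).
kp/r³ = (8.99×10⁹)(3.009×10⁻¹²) / (2.80)³ = 0.001232 N/C.
√(1 + 3cos²46°) = √(1 + 3·0.4826) = √2.4477 ≈ 1.5645.
E ≈ 0.001232 × 1.564 = 0.001928 N/C.

E ≈ 0.00193 N/C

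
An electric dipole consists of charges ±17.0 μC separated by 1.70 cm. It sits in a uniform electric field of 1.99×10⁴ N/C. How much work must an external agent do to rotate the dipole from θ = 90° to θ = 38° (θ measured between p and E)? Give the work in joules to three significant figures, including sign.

W ≈ -0.00453 J

Dipole moment p = qd = (1.70×10⁻⁵ C)(0.0170 m) = 2.89×10⁻⁷ C·m.
W_ext = ΔU = U(θ₂) − U(θ₁) = −pE cosθ₂ − (−pE cosθ₁) = pE(cosθ₁ − cosθ₂).
W = (2.89×10⁻⁷)(1.99×10⁴)·(cos90° − cos38°) = (0.005751)·(-0.7880) = -0.004532 J.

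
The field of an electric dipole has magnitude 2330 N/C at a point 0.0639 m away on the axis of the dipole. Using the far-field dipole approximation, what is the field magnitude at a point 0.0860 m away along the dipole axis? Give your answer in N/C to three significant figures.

Dipole fields scale as 1/r³ in the far field; the geometry is the same at both points.
E₂ = E₁ · (r₁/r₂)³ = 2330 · (0.0639/0.0860)³.
(r₁/r₂)³ = (0.743)³ = 0.4102.
E₂ ≈ 955.8 N/C.

E ≈ 956 N/C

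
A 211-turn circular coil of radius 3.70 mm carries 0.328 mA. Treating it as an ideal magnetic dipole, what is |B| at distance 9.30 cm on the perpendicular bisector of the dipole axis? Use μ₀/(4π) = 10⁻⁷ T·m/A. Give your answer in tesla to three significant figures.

m = NIA = NIπa² = 211·(3.28×10⁻⁴)·π·(0.00370)² = 2.977×10⁻⁶ A·m².
In the equatorial plane B = (μ₀/4π)·m/r³ (half the axial value).
B = (10⁻⁷)·(2.977×10⁻⁶) / (0.0930)³ = 3.701×10⁻¹⁰ T.

B ≈ 3.70×10⁻¹⁰ T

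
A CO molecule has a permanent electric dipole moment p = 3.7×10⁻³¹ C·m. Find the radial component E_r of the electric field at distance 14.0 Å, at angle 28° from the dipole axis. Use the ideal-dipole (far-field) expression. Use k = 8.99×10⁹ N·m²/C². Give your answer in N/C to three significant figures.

E_r ≈ 2.14×10⁶ N/C

For a dipole, E_r = (2kp cosθ)/r³.
kp/r³ = (8.99×10⁹)(3.70×10⁻³¹)/(1.40×10⁻⁹)³ = 1.212×10⁶ N/C.
E_r = 2·1.212×10⁶·cos28° = 2.141×10⁶ N/C.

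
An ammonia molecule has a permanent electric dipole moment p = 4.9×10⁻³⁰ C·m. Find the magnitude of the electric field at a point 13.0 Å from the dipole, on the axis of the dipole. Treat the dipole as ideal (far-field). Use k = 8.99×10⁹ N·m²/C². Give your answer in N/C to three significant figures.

On the dipole axis E = 2kp/r³.
E = 2·(8.99×10⁹)(4.90×10⁻³⁰) / (1.30×10⁻⁹)³ = 4.010×10⁷ N/C.

E ≈ 4.01×10⁷ N/C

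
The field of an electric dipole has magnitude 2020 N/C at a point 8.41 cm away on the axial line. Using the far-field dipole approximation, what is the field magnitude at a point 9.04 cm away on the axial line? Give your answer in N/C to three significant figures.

Dipole fields scale as 1/r³ in the far field; the geometry is the same at both points.
E₂ = E₁ · (r₁/r₂)³ = 2020 · (8.41/9.04)³.
(r₁/r₂)³ = (0.9303)³ = 0.8052.
E₂ ≈ 1626 N/C.

E ≈ 1630 N/C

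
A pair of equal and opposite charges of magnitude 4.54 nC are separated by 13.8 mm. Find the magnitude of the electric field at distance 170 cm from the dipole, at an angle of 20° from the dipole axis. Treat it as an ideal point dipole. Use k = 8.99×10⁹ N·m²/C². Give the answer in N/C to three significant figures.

Dipole moment p = qd = (4.54×10⁻⁹ C)(0.0138 m) = 6.265×10⁻¹¹ C·m.
At angle θ the dipole field magnitude is E = (kp/r³)·√(1 + 3cos²θ).
kp/r³ = (8.99×10⁹)(6.265×10⁻¹¹) / (1.70)³ = 0.1146 N/C.
√(1 + 3cos²20°) = √(1 + 3·0.8830) = √3.6491 ≈ 1.9103.
E ≈ 0.1146 × 1.910 = 0.2190 N/C.

E ≈ 0.219 N/C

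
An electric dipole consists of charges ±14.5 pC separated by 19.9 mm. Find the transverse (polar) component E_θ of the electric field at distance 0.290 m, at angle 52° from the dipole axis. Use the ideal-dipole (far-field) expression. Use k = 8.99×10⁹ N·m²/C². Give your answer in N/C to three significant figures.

Dipole moment p = qd = (1.45×10⁻¹¹ C)(0.0199 m) = 2.886×10⁻¹³ C·m.
For a dipole, E_θ = (kp sinθ)/r³.
kp/r³ = (8.99×10⁹)(2.886×10⁻¹³)/(0.290)³ = 0.1064 N/C.
E_θ = 0.1064·sin52° = 0.08383 N/C.

E_θ ≈ 0.0838 N/C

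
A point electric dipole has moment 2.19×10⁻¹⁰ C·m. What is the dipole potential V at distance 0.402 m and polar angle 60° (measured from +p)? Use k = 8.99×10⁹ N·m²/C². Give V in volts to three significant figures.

The dipole potential is V = kp cosθ / r².
V = (8.99×10⁹)(2.19×10⁻¹⁰)·cos60° / (0.402)² = 6.091 V.

V ≈ 6.09 V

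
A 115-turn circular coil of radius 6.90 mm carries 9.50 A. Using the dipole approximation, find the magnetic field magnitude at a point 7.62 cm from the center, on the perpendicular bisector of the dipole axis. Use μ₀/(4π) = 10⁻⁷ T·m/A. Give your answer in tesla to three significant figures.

m = NIA = NIπa² = 115·(9.50)·π·(0.00690)² = 0.1634 A·m².
In the equatorial plane B = (μ₀/4π)·m/r³ (half the axial value).
B = (10⁻⁷)·(0.1634) / (0.0762)³ = 3.693×10⁻⁵ T.

B ≈ 3.69×10⁻⁵ T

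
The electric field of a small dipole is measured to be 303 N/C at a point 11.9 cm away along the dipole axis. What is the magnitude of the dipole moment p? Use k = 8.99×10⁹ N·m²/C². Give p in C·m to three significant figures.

On axis E = 2kp/r³, so p = Er³/(2k).
p = (303)·(0.119)³ / (2·8.99×10⁹) = 2.840×10⁻¹¹ C·m.

p ≈ 2.84×10⁻¹¹ C·m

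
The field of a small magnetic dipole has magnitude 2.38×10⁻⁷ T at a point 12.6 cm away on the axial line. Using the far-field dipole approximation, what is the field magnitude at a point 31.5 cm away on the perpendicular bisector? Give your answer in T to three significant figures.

B ≈ 7.62×10⁻⁹ T

Dipole fields scale as 1/r³ in the far field.
The axial field is twice the equatorial field at the same r, so the geometry factor is 1/2.
B₂ = B₁ · (1/2) · (r₁/r₂)³ = 2.38×10⁻⁷ · 0.5 · (12.6/31.5)³.
(r₁/r₂)³ = (0.4)³ = 0.064.
B₂ ≈ 7.616×10⁻⁹ T.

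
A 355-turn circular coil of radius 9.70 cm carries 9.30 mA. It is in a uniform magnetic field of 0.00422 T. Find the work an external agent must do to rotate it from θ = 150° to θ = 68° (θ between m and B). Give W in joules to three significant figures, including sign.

m = NIA = NIπa² = 355·(0.00930)·π·(0.0970)² = 0.09759 A·m².
W_ext = ΔU = −mB cosθ₂ + mB cosθ₁ = mB(cosθ₁ − cosθ₂).
W = (0.09759)(0.00422)·(cos150° − cos68°) = (4.118×10⁻⁴)·(-1.2406) = -5.109×10⁻⁴ J.

W ≈ -5.11×10⁻⁴ J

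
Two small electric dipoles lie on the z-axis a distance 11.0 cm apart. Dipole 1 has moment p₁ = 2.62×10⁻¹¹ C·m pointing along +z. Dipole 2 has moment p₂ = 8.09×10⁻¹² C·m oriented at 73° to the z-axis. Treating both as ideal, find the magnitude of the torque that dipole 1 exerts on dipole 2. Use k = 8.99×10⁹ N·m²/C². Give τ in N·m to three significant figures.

The second dipole sits on the axis of the first, so the field there is axial: E₁ = 2kp₁/r³ along +z.
E₁ = 2(8.99×10⁹)(2.62×10⁻¹¹)/(0.110)³ = 353.9 N/C.
Torque on the second dipole: τ = p₂ E₁ sinθ.
τ = (8.09×10⁻¹²)(353.9)·sin73° = 2.738×10⁻⁹ N·m.

τ ≈ 2.74×10⁻⁹ N·m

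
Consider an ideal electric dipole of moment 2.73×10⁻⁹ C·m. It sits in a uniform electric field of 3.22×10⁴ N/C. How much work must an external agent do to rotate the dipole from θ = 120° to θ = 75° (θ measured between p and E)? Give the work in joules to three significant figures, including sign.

W ≈ -6.67×10⁻⁵ J

W_ext = ΔU = U(θ₂) − U(θ₁) = −pE cosθ₂ − (−pE cosθ₁) = pE(cosθ₁ − cosθ₂).
W = (2.73×10⁻⁹)(3.22×10⁴)·(cos120° − cos75°) = (8.791×10⁻⁵)·(-0.7588) = -6.670×10⁻⁵ J.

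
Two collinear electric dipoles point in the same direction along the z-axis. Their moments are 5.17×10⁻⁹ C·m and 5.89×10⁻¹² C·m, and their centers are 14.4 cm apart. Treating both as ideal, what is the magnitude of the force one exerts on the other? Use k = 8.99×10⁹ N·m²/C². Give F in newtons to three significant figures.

F ≈ 3.82×10⁻⁶ N

On-axis field of dipole 1 at distance r: E = 2kp₁/r³. Force on dipole 2 is F = p₂·dE/dr (gradient along axis).
dE/dr = −6kp₁/r⁴, so |F| = 6kp₁p₂/r⁴ (attractive for aligned moments).
F = 6(8.99×10⁹)(5.17×10⁻⁹)(5.89×10⁻¹²)/(0.144)⁴ = 3.820×10⁻⁶ N.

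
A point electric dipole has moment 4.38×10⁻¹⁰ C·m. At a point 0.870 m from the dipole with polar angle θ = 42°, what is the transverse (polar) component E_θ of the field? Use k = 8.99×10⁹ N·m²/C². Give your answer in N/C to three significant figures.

E_θ ≈ 4.00 N/C

For a dipole, E_θ = (kp sinθ)/r³.
kp/r³ = (8.99×10⁹)(4.38×10⁻¹⁰)/(0.870)³ = 5.980 N/C.
E_θ = 5.980·sin42° = 4.001 N/C.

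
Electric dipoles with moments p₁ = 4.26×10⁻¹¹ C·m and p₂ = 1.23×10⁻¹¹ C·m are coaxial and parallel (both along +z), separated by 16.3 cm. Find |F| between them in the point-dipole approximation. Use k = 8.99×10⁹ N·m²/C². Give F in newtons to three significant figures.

On-axis field of dipole 1 at distance r: E = 2kp₁/r³. Force on dipole 2 is F = p₂·dE/dr (gradient along axis).
dE/dr = −6kp₁/r⁴, so |F| = 6kp₁p₂/r⁴ (attractive for aligned moments).
F = 6(8.99×10⁹)(4.26×10⁻¹¹)(1.23×10⁻¹¹)/(0.163)⁴ = 4.004×10⁻⁸ N.

F ≈ 4.00×10⁻⁸ N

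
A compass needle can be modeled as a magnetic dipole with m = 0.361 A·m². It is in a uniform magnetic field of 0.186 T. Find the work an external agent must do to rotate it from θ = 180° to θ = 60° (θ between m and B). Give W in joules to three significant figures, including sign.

W_ext = ΔU = −mB cosθ₂ + mB cosθ₁ = mB(cosθ₁ − cosθ₂).
W = (0.361)(0.186)·(cos180° − cos60°) = (0.06715)·(-1.5000) = -0.1007 J.

W ≈ -0.101 J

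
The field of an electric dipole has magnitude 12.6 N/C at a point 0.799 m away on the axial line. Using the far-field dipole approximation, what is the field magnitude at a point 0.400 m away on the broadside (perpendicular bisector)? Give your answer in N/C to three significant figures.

Dipole fields scale as 1/r³ in the far field.
The axial field is twice the equatorial field at the same r, so the geometry factor is 1/2.
E₂ = E₁ · (1/2) · (r₁/r₂)³ = 12.6 · 0.5 · (0.799/0.400)³.
(r₁/r₂)³ = (1.998)³ = 7.97.
E₂ ≈ 50.21 N/C.

E ≈ 50.2 N/C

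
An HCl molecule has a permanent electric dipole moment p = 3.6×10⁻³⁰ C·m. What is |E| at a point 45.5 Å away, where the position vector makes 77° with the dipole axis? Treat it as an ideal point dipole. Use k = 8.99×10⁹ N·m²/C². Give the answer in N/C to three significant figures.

At angle θ the dipole field magnitude is E = (kp/r³)·√(1 + 3cos²θ).
kp/r³ = (8.99×10⁹)(3.60×10⁻³⁰) / (4.55×10⁻⁹)³ = 3.436×10⁵ N/C.
√(1 + 3cos²77°) = √(1 + 3·0.0506) = √1.1518 ≈ 1.0732.
E ≈ 3.436×10⁵ × 1.073 = 3.687×10⁵ N/C.

E ≈ 3.69×10⁵ N/C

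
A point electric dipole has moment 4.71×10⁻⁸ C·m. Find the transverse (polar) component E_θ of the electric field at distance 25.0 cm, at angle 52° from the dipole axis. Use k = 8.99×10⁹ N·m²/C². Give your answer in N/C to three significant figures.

For a dipole, E_θ = (kp sinθ)/r³.
kp/r³ = (8.99×10⁹)(4.71×10⁻⁸)/(0.250)³ = 2.710×10⁴ N/C.
E_θ = 2.710×10⁴·sin52° = 2.135×10⁴ N/C.

E_θ ≈ 2.14×10⁴ N/C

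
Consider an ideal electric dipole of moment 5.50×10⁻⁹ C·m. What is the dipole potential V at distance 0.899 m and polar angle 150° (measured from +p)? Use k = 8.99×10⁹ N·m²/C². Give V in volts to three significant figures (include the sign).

V ≈ -53.0 V

The dipole potential is V = kp cosθ / r².
V = (8.99×10⁹)(5.50×10⁻⁹)·cos150° / (0.899)² = -52.98 V.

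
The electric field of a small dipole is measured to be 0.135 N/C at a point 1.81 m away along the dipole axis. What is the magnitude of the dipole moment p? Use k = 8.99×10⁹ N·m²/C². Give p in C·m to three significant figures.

On axis E = 2kp/r³, so p = Er³/(2k).
p = (0.135)·(1.81)³ / (2·8.99×10⁹) = 4.452×10⁻¹¹ C·m.

p ≈ 4.45×10⁻¹¹ C·m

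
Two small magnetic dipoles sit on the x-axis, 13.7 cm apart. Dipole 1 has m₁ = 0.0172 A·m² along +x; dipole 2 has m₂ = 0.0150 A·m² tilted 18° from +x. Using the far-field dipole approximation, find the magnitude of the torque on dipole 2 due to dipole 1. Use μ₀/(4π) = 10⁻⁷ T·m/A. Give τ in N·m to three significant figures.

τ ≈ 6.20×10⁻⁹ N·m

Dipole B is on the axis of dipole A, so B₁ there is axial: B₁ = (μ₀/4π)·2m₁/r³ along +x.
B₁ = 2(10⁻⁷)(0.0172)/(0.137)³ = 1.338×10⁻⁶ T.
τ = m₂ B₁ sinθ.
τ = (0.0150)(1.338×10⁻⁶)·sin18° = 6.201×10⁻⁹ N·m.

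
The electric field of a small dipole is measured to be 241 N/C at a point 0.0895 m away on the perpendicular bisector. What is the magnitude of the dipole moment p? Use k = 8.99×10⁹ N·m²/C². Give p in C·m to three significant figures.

In the equatorial plane E = kp/r³, so p = Er³/(k).
p = (241)·(0.0895)³ / (8.99×10⁹) = 1.922×10⁻¹¹ C·m.

p ≈ 1.92×10⁻¹¹ C·m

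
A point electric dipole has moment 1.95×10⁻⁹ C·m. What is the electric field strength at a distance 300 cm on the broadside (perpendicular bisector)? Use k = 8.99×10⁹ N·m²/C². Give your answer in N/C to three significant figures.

E ≈ 0.649 N/C

On the perpendicular bisector E = kp/r³ (half the axial value at the same distance).
E = (8.99×10⁹)(1.95×10⁻⁹) / (3.00)³ = 0.6493 N/C.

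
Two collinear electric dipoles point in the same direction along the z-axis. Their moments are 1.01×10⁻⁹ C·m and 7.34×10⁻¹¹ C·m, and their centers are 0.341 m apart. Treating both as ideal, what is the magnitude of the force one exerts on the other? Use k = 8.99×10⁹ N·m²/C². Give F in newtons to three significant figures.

F ≈ 2.96×10⁻⁷ N

On-axis field of dipole 1 at distance r: E = 2kp₁/r³. Force on dipole 2 is F = p₂·dE/dr (gradient along axis).
dE/dr = −6kp₁/r⁴, so |F| = 6kp₁p₂/r⁴ (attractive for aligned moments).
F = 6(8.99×10⁹)(1.01×10⁻⁹)(7.34×10⁻¹¹)/(0.341)⁴ = 2.957×10⁻⁷ N.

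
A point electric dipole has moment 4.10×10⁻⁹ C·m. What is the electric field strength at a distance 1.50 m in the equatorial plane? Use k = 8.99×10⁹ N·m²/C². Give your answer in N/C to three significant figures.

E ≈ 10.9 N/C

On the perpendicular bisector E = kp/r³ (half the axial value at the same distance).
E = (8.99×10⁹)(4.10×10⁻⁹) / (1.50)³ = 10.92 N/C.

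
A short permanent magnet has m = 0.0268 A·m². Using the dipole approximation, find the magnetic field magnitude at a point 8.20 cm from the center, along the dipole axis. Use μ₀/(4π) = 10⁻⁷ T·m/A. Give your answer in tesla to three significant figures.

B ≈ 9.72×10⁻⁶ T

On axis B = (μ₀/4π)·2m/r³.
B = 2·(10⁻⁷)·(0.0268) / (0.0820)³ = 9.721×10⁻⁶ T.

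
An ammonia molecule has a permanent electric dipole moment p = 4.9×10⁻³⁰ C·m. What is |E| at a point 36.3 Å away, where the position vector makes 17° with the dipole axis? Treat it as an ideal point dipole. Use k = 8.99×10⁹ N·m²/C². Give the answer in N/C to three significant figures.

E ≈ 1.78×10⁶ N/C

At angle θ the dipole field magnitude is E = (kp/r³)·√(1 + 3cos²θ).
kp/r³ = (8.99×10⁹)(4.90×10⁻³⁰) / (3.63×10⁻⁹)³ = 9.209×10⁵ N/C.
√(1 + 3cos²17°) = √(1 + 3·0.9145) = √3.7436 ≈ 1.9348.
E ≈ 9.209×10⁵ × 1.935 = 1.782×10⁶ N/C.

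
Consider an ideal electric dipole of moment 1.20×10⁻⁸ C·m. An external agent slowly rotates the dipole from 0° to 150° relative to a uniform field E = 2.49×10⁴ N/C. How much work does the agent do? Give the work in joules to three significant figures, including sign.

W ≈ 5.58×10⁻⁴ J

W_ext = ΔU = U(θ₂) − U(θ₁) = −pE cosθ₂ − (−pE cosθ₁) = pE(cosθ₁ − cosθ₂).
W = (1.20×10⁻⁸)(2.49×10⁴)·(cos0° − cos150°) = (2.988×10⁻⁴)·(+1.8660) = 5.576×10⁻⁴ J.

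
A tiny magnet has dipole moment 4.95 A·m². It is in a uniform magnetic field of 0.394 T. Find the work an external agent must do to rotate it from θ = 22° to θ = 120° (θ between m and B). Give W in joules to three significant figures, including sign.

W ≈ 2.78 J

W_ext = ΔU = −mB cosθ₂ + mB cosθ₁ = mB(cosθ₁ − cosθ₂).
W = (4.95)(0.394)·(cos22° − cos120°) = (1.950)·(+1.4272) = 2.783 J.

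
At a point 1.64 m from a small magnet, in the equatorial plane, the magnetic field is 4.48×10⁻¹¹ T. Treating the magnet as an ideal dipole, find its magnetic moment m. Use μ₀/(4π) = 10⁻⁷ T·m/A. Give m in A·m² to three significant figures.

In the equatorial plane B = (μ₀/4π)·m/r³, so m = Br³·4π/(μ₀).
m = (4.48×10⁻¹¹)·(1.64)³ / (10⁻⁷) = 0.001976 A·m².

m ≈ 0.00198 A·m²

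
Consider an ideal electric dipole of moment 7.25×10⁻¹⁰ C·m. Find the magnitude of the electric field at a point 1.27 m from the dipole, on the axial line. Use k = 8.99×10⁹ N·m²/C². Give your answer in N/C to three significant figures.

E ≈ 6.36 N/C

On the dipole axis E = 2kp/r³.
E = 2·(8.99×10⁹)(7.25×10⁻¹⁰) / (1.27)³ = 6.364 N/C.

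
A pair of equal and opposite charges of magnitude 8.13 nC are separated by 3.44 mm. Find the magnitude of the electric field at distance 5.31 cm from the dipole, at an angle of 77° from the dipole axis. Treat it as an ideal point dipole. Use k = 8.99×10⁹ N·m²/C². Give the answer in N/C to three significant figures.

Dipole moment p = qd = (8.13×10⁻⁹ C)(0.00344 m) = 2.797×10⁻¹¹ C·m.
At angle θ the dipole field magnitude is E = (kp/r³)·√(1 + 3cos²θ).
kp/r³ = (8.99×10⁹)(2.797×10⁻¹¹) / (0.0531)³ = 1679 N/C.
√(1 + 3cos²77°) = √(1 + 3·0.0506) = √1.1518 ≈ 1.0732.
E ≈ 1679 × 1.073 = 1802 N/C.

E ≈ 1800 N/C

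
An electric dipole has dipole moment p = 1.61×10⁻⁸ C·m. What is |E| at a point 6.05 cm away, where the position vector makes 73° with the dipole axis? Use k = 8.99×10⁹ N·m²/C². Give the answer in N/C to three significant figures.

At angle θ the dipole field magnitude is E = (kp/r³)·√(1 + 3cos²θ).
kp/r³ = (8.99×10⁹)(1.61×10⁻⁸) / (0.0605)³ = 6.536×10⁵ N/C.
√(1 + 3cos²73°) = √(1 + 3·0.0855) = √1.2564 ≈ 1.1209.
E ≈ 6.536×10⁵ × 1.121 = 7.326×10⁵ N/C.

E ≈ 7.33×10⁵ N/C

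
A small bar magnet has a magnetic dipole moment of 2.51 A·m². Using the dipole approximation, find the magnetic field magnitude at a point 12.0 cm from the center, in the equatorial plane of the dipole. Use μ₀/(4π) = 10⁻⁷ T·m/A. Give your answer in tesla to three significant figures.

B ≈ 1.45×10⁻⁴ T

In the equatorial plane B = (μ₀/4π)·m/r³ (half the axial value).
B = (10⁻⁷)·(2.51) / (0.120)³ = 1.453×10⁻⁴ T.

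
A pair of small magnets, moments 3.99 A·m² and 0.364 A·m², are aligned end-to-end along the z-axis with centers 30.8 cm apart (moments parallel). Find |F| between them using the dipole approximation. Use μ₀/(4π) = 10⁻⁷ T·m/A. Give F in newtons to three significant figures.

F ≈ 9.68×10⁻⁵ N

On-axis B of dipole 1: B = (μ₀/4π)·2m₁/r³. Force on dipole 2: F = m₂·dB/dr.
dB/dr = −(μ₀/4π)·6m₁/r⁴, so |F| = (μ₀/4π)·6m₁m₂/r⁴.
F = 6(10⁻⁷)(3.99)(0.364)/(0.308)⁴ = 9.683×10⁻⁵ N.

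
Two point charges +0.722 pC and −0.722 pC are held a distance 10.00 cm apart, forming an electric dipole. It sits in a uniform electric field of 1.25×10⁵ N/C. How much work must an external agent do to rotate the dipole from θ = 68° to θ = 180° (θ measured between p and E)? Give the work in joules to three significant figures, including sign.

Dipole moment p = qd = (7.22×10⁻¹³ C)(0.100 m) = 7.22×10⁻¹⁴ C·m.
W_ext = ΔU = U(θ₂) − U(θ₁) = −pE cosθ₂ − (−pE cosθ₁) = pE(cosθ₁ − cosθ₂).
W = (7.22×10⁻¹⁴)(1.25×10⁵)·(cos68° − cos180°) = (9.025×10⁻⁹)·(+1.3746) = 1.241×10⁻⁸ J.

W ≈ 1.24×10⁻⁸ J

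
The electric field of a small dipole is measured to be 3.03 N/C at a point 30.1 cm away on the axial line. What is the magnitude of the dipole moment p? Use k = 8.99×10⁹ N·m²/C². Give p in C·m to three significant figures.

On axis E = 2kp/r³, so p = Er³/(2k).
p = (3.03)·(0.301)³ / (2·8.99×10⁹) = 4.596×10⁻¹² C·m.

p ≈ 4.60×10⁻¹² C·m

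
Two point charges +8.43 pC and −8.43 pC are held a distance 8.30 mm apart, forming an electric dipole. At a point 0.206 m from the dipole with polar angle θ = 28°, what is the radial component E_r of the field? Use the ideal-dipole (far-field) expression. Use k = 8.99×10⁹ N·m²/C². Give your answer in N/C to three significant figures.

E_r ≈ 0.127 N/C

Dipole moment p = qd = (8.43×10⁻¹² C)(0.00830 m) = 6.997×10⁻¹⁴ C·m.
For a dipole, E_r = (2kp cosθ)/r³.
kp/r³ = (8.99×10⁹)(6.997×10⁻¹⁴)/(0.206)³ = 0.07196 N/C.
E_r = 2·0.07196·cos28° = 0.1271 N/C.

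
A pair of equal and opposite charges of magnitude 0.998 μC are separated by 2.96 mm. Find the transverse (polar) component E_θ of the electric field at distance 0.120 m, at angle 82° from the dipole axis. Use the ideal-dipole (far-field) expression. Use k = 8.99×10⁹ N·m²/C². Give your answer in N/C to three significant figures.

E_θ ≈ 1.52×10⁴ N/C

Dipole moment p = qd = (9.98×10⁻⁷ C)(0.00296 m) = 2.954×10⁻⁹ C·m.
For a dipole, E_θ = (kp sinθ)/r³.
kp/r³ = (8.99×10⁹)(2.954×10⁻⁹)/(0.120)³ = 1.537×10⁴ N/C.
E_θ = 1.537×10⁴·sin82° = 1.522×10⁴ N/C.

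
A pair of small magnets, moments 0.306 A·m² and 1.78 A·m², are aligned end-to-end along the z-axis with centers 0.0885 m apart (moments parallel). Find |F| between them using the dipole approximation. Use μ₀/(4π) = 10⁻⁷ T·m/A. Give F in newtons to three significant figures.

On-axis B of dipole 1: B = (μ₀/4π)·2m₁/r³. Force on dipole 2: F = m₂·dB/dr.
dB/dr = −(μ₀/4π)·6m₁/r⁴, so |F| = (μ₀/4π)·6m₁m₂/r⁴.
F = 6(10⁻⁷)(0.306)(1.78)/(0.0885)⁴ = 0.005327 N.

F ≈ 0.00533 N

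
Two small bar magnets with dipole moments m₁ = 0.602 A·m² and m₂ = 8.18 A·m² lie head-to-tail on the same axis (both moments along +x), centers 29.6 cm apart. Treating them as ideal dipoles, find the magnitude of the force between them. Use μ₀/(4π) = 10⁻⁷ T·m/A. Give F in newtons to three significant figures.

F ≈ 3.85×10⁻⁴ N

On-axis B of dipole 1: B = (μ₀/4π)·2m₁/r³. Force on dipole 2: F = m₂·dB/dr.
dB/dr = −(μ₀/4π)·6m₁/r⁴, so |F| = (μ₀/4π)·6m₁m₂/r⁴.
F = 6(10⁻⁷)(0.602)(8.18)/(0.296)⁴ = 3.849×10⁻⁴ N.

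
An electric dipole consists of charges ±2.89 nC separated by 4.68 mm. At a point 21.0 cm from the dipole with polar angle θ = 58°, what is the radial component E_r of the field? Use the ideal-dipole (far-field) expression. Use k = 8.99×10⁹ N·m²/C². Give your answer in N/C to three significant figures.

Dipole moment p = qd = (2.89×10⁻⁹ C)(0.00468 m) = 1.353×10⁻¹¹ C·m.
For a dipole, E_r = (2kp cosθ)/r³.
kp/r³ = (8.99×10⁹)(1.353×10⁻¹¹)/(0.210)³ = 13.13 N/C.
E_r = 2·13.13·cos58° = 13.92 N/C.

E_r ≈ 13.9 N/C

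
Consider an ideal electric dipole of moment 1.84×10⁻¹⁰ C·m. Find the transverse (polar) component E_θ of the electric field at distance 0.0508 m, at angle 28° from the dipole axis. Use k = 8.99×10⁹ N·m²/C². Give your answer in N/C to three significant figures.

For a dipole, E_θ = (kp sinθ)/r³.
kp/r³ = (8.99×10⁹)(1.84×10⁻¹⁰)/(0.0508)³ = 1.262×10⁴ N/C.
E_θ = 1.262×10⁴·sin28° = 5924 N/C.

E_θ ≈ 5920 N/C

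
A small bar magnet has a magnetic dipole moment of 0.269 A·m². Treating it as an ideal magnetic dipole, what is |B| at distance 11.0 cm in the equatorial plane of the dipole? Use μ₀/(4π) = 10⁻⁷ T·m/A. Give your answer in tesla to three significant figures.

In the equatorial plane B = (μ₀/4π)·m/r³ (half the axial value).
B = (10⁻⁷)·(0.269) / (0.110)³ = 2.021×10⁻⁵ T.

B ≈ 2.02×10⁻⁵ T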